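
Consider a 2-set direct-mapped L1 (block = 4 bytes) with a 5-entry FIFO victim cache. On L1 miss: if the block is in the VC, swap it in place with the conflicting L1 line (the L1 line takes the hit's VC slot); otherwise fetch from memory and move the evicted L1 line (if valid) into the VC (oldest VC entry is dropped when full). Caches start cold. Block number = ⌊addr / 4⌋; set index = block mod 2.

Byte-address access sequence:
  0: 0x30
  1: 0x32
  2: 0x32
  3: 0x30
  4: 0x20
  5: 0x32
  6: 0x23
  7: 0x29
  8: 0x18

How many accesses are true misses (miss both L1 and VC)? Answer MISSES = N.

MISSES = 4

#0 0x30→b12/s0 MISS; vc=[]
#1 0x32→b12/s0 L1-HIT; vc=[]
#2 0x32→b12/s0 L1-HIT; vc=[]
#3 0x30→b12/s0 L1-HIT; vc=[]
#4 0x20→b8/s0 MISS; vc=[12]
#5 0x32→b12/s0 VC-HIT; vc=[8]
#6 0x23→b8/s0 VC-HIT; vc=[12]
#7 0x29→b10/s0 MISS; vc=[12,8]
#8 0x18→b6/s0 MISS; vc=[12,8,10]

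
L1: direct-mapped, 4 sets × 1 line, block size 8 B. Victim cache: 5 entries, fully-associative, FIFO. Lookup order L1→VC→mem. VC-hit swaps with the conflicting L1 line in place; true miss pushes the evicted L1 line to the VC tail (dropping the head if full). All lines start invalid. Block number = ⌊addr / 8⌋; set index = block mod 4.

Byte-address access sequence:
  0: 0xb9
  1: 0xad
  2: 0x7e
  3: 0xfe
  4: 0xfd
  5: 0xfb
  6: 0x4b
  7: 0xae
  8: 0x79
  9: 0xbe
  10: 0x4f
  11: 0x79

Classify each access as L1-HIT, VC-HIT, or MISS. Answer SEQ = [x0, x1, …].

SEQ = [MISS, MISS, MISS, MISS, L1-HIT, L1-HIT, MISS, VC-HIT, VC-HIT, VC-HIT, VC-HIT, VC-HIT]

0: 0xb9 (blk 23, set 3) → MISS  vc=[]
1: 0xad (blk 21, set 1) → MISS  vc=[]
2: 0x7e (blk 15, set 3) → MISS  vc=[23]
3: 0xfe (blk 31, set 3) → MISS  vc=[23, 15]
4: 0xfd (blk 31, set 3) → L1-HIT  vc=[23, 15]
5: 0xfb (blk 31, set 3) → L1-HIT  vc=[23, 15]
6: 0x4b (blk 9, set 1) → MISS  vc=[23, 15, 21]
7: 0xae (blk 21, set 1) → VC-HIT  vc=[23, 15, 9]
8: 0x79 (blk 15, set 3) → VC-HIT  vc=[23, 31, 9]
9: 0xbe (blk 23, set 3) → VC-HIT  vc=[15, 31, 9]
10: 0x4f (blk 9, set 1) → VC-HIT  vc=[15, 31, 21]
11: 0x79 (blk 15, set 3) → VC-HIT  vc=[23, 31, 21]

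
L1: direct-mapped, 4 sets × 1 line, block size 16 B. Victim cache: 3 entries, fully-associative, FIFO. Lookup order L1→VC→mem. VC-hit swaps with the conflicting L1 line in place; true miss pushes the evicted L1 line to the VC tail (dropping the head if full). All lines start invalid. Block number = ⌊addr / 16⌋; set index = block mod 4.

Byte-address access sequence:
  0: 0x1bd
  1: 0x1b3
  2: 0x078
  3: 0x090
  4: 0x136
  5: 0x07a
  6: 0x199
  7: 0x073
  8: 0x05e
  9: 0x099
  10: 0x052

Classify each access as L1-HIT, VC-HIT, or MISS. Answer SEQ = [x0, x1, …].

0: 0x1bd (blk 27, set 3) → MISS  vc=[]
1: 0x1b3 (blk 27, set 3) → L1-HIT  vc=[]
2: 0x78 (blk 7, set 3) → MISS  vc=[27]
3: 0x90 (blk 9, set 1) → MISS  vc=[27]
4: 0x136 (blk 19, set 3) → MISS  vc=[27, 7]
5: 0x7a (blk 7, set 3) → VC-HIT  vc=[27, 19]
6: 0x199 (blk 25, set 1) → MISS  vc=[27, 19, 9]
7: 0x73 (blk 7, set 3) → L1-HIT  vc=[27, 19, 9]
8: 0x5e (blk 5, set 1) → MISS  vc=[19, 9, 25]
9: 0x99 (blk 9, set 1) → VC-HIT  vc=[19, 5, 25]
10: 0x52 (blk 5, set 1) → VC-HIT  vc=[19, 9, 25]

SEQ = [MISS, L1-HIT, MISS, MISS, MISS, VC-HIT, MISS, L1-HIT, MISS, VC-HIT, VC-HIT]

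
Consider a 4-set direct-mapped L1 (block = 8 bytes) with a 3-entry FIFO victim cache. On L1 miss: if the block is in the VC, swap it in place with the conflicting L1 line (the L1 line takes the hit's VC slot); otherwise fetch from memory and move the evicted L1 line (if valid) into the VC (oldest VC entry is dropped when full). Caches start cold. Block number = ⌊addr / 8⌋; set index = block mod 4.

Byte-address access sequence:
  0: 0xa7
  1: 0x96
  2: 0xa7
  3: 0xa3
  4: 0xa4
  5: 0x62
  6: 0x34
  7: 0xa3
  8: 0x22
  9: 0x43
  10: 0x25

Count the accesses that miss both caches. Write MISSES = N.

0: 0xa7 (blk 20, set 0) → MISS  vc=[]
1: 0x96 (blk 18, set 2) → MISS  vc=[]
2: 0xa7 (blk 20, set 0) → L1-HIT  vc=[]
3: 0xa3 (blk 20, set 0) → L1-HIT  vc=[]
4: 0xa4 (blk 20, set 0) → L1-HIT  vc=[]
5: 0x62 (blk 12, set 0) → MISS  vc=[20]
6: 0x34 (blk 6, set 2) → MISS  vc=[20, 18]
7: 0xa3 (blk 20, set 0) → VC-HIT  vc=[12, 18]
8: 0x22 (blk 4, set 0) → MISS  vc=[12, 18, 20]
9: 0x43 (blk 8, set 0) → MISS  vc=[18, 20, 4]
10: 0x25 (blk 4, set 0) → VC-HIT  vc=[18, 20, 8]

MISSES = 6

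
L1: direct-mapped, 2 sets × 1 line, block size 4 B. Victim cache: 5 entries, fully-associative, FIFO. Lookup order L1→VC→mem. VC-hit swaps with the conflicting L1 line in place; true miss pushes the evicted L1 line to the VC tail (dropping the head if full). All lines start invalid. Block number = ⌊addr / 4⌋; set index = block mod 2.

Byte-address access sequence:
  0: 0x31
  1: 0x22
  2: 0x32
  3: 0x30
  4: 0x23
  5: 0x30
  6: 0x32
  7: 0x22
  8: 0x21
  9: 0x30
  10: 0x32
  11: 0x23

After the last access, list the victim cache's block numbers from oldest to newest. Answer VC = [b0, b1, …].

0: 0x31 (blk 12, set 0) → MISS  vc=[]
1: 0x22 (blk 8, set 0) → MISS  vc=[12]
2: 0x32 (blk 12, set 0) → VC-HIT  vc=[8]
3: 0x30 (blk 12, set 0) → L1-HIT  vc=[8]
4: 0x23 (blk 8, set 0) → VC-HIT  vc=[12]
5: 0x30 (blk 12, set 0) → VC-HIT  vc=[8]
6: 0x32 (blk 12, set 0) → L1-HIT  vc=[8]
7: 0x22 (blk 8, set 0) → VC-HIT  vc=[12]
8: 0x21 (blk 8, set 0) → L1-HIT  vc=[12]
9: 0x30 (blk 12, set 0) → VC-HIT  vc=[8]
10: 0x32 (blk 12, set 0) → L1-HIT  vc=[8]
11: 0x23 (blk 8, set 0) → VC-HIT  vc=[12]

VC = [12]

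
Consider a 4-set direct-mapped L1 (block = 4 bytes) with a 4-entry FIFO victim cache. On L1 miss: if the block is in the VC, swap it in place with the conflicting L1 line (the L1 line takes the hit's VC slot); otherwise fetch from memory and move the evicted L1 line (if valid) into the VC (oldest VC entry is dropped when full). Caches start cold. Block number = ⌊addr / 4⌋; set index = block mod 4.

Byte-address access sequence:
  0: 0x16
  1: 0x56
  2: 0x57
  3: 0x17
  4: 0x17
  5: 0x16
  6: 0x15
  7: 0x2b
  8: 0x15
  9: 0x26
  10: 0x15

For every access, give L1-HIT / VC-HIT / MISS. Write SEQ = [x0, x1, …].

#0 0x16→b5/s1 MISS; vc=[]
#1 0x56→b21/s1 MISS; vc=[5]
#2 0x57→b21/s1 L1-HIT; vc=[5]
#3 0x17→b5/s1 VC-HIT; vc=[21]
#4 0x17→b5/s1 L1-HIT; vc=[21]
#5 0x16→b5/s1 L1-HIT; vc=[21]
#6 0x15→b5/s1 L1-HIT; vc=[21]
#7 0x2b→b10/s2 MISS; vc=[21]
#8 0x15→b5/s1 L1-HIT; vc=[21]
#9 0x26→b9/s1 MISS; vc=[21,5]
#10 0x15→b5/s1 VC-HIT; vc=[21,9]

SEQ = [MISS, MISS, L1-HIT, VC-HIT, L1-HIT, L1-HIT, L1-HIT, MISS, L1-HIT, MISS, VC-HIT]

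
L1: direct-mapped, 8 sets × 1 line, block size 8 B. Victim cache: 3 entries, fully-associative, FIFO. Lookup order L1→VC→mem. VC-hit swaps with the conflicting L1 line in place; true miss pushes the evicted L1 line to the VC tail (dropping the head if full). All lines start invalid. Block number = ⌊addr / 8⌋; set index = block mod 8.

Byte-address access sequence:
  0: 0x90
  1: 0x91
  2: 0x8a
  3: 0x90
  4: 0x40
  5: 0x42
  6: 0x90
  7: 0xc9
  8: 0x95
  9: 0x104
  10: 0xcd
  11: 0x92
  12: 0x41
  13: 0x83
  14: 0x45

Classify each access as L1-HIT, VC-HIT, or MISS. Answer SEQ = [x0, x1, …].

SEQ = [MISS, L1-HIT, MISS, L1-HIT, MISS, L1-HIT, L1-HIT, MISS, L1-HIT, MISS, L1-HIT, L1-HIT, VC-HIT, MISS, VC-HIT]

0: 0x90 (blk 18, set 2) → MISS  vc=[]
1: 0x91 (blk 18, set 2) → L1-HIT  vc=[]
2: 0x8a (blk 17, set 1) → MISS  vc=[]
3: 0x90 (blk 18, set 2) → L1-HIT  vc=[]
4: 0x40 (blk 8, set 0) → MISS  vc=[]
5: 0x42 (blk 8, set 0) → L1-HIT  vc=[]
6: 0x90 (blk 18, set 2) → L1-HIT  vc=[]
7: 0xc9 (blk 25, set 1) → MISS  vc=[17]
8: 0x95 (blk 18, set 2) → L1-HIT  vc=[17]
9: 0x104 (blk 32, set 0) → MISS  vc=[17, 8]
10: 0xcd (blk 25, set 1) → L1-HIT  vc=[17, 8]
11: 0x92 (blk 18, set 2) → L1-HIT  vc=[17, 8]
12: 0x41 (blk 8, set 0) → VC-HIT  vc=[17, 32]
13: 0x83 (blk 16, set 0) → MISS  vc=[17, 32, 8]
14: 0x45 (blk 8, set 0) → VC-HIT  vc=[17, 32, 16]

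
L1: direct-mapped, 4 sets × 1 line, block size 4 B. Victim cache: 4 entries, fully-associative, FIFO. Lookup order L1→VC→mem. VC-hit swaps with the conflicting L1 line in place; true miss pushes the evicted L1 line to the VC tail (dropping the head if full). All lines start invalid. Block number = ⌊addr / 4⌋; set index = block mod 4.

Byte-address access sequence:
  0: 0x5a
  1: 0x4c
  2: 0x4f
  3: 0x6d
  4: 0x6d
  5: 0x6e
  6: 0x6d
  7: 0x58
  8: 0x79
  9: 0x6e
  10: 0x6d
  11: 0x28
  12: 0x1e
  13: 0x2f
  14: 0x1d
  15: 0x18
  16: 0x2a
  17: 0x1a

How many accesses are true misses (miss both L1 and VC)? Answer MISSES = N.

MISSES = 8

  [0] addr=0x5a blk=22 s=2: MISS | VC []
  [1] addr=0x4c blk=19 s=3: MISS | VC []
  [2] addr=0x4f blk=19 s=3: L1-HIT | VC []
  [3] addr=0x6d blk=27 s=3: MISS | VC [19]
  [4] addr=0x6d blk=27 s=3: L1-HIT | VC [19]
  [5] addr=0x6e blk=27 s=3: L1-HIT | VC [19]
  [6] addr=0x6d blk=27 s=3: L1-HIT | VC [19]
  [7] addr=0x58 blk=22 s=2: L1-HIT | VC [19]
  [8] addr=0x79 blk=30 s=2: MISS | VC [19, 22]
  [9] addr=0x6e blk=27 s=3: L1-HIT | VC [19, 22]
  [10] addr=0x6d blk=27 s=3: L1-HIT | VC [19, 22]
  [11] addr=0x28 blk=10 s=2: MISS | VC [19, 22, 30]
  [12] addr=0x1e blk=7 s=3: MISS | VC [19, 22, 30, 27]
  [13] addr=0x2f blk=11 s=3: MISS | VC [22, 30, 27, 7]
  [14] addr=0x1d blk=7 s=3: VC-HIT | VC [22, 30, 27, 11]
  [15] addr=0x18 blk=6 s=2: MISS | VC [30, 27, 11, 10]
  [16] addr=0x2a blk=10 s=2: VC-HIT | VC [30, 27, 11, 6]
  [17] addr=0x1a blk=6 s=2: VC-HIT | VC [30, 27, 11, 10]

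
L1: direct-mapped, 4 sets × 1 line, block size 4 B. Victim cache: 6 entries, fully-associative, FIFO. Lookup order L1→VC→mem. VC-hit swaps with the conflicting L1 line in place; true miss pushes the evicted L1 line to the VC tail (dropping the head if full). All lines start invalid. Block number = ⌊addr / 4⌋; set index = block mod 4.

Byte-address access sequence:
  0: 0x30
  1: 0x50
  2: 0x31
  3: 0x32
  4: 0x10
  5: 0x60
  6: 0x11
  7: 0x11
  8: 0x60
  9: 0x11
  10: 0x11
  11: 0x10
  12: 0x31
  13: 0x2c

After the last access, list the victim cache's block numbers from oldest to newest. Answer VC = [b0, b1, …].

VC = [20, 4, 24]

0: 0x30 (blk 12, set 0) → MISS  vc=[]
1: 0x50 (blk 20, set 0) → MISS  vc=[12]
2: 0x31 (blk 12, set 0) → VC-HIT  vc=[20]
3: 0x32 (blk 12, set 0) → L1-HIT  vc=[20]
4: 0x10 (blk 4, set 0) → MISS  vc=[20, 12]
5: 0x60 (blk 24, set 0) → MISS  vc=[20, 12, 4]
6: 0x11 (blk 4, set 0) → VC-HIT  vc=[20, 12, 24]
7: 0x11 (blk 4, set 0) → L1-HIT  vc=[20, 12, 24]
8: 0x60 (blk 24, set 0) → VC-HIT  vc=[20, 12, 4]
9: 0x11 (blk 4, set 0) → VC-HIT  vc=[20, 12, 24]
10: 0x11 (blk 4, set 0) → L1-HIT  vc=[20, 12, 24]
11: 0x10 (blk 4, set 0) → L1-HIT  vc=[20, 12, 24]
12: 0x31 (blk 12, set 0) → VC-HIT  vc=[20, 4, 24]
13: 0x2c (blk 11, set 3) → MISS  vc=[20, 4, 24]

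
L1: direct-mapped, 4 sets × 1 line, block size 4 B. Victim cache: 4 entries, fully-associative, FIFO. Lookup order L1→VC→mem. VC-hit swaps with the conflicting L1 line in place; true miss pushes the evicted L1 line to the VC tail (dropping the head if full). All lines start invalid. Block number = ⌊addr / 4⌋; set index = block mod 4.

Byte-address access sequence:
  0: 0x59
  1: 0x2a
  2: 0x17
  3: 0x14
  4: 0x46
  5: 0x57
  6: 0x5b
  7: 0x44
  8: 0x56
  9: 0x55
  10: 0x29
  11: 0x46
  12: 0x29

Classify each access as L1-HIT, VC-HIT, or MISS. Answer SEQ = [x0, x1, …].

SEQ = [MISS, MISS, MISS, L1-HIT, MISS, MISS, VC-HIT, VC-HIT, VC-HIT, L1-HIT, VC-HIT, VC-HIT, L1-HIT]

#0 0x59→b22/s2 MISS; vc=[]
#1 0x2a→b10/s2 MISS; vc=[22]
#2 0x17→b5/s1 MISS; vc=[22]
#3 0x14→b5/s1 L1-HIT; vc=[22]
#4 0x46→b17/s1 MISS; vc=[22,5]
#5 0x57→b21/s1 MISS; vc=[22,5,17]
#6 0x5b→b22/s2 VC-HIT; vc=[10,5,17]
#7 0x44→b17/s1 VC-HIT; vc=[10,5,21]
#8 0x56→b21/s1 VC-HIT; vc=[10,5,17]
#9 0x55→b21/s1 L1-HIT; vc=[10,5,17]
#10 0x29→b10/s2 VC-HIT; vc=[22,5,17]
#11 0x46→b17/s1 VC-HIT; vc=[22,5,21]
#12 0x29→b10/s2 L1-HIT; vc=[22,5,21]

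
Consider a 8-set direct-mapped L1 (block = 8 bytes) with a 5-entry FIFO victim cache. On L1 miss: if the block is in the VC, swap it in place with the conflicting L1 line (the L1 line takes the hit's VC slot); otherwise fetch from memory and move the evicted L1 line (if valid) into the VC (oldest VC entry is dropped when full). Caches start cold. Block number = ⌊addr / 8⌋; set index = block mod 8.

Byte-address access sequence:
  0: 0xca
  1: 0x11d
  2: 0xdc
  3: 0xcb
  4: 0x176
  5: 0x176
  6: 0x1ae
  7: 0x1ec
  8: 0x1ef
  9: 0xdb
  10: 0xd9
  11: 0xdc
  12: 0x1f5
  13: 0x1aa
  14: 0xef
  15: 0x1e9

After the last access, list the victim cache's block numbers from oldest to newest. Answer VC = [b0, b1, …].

VC = [35, 29, 46, 53]

0: 0xca (blk 25, set 1) → MISS  vc=[]
1: 0x11d (blk 35, set 3) → MISS  vc=[]
2: 0xdc (blk 27, set 3) → MISS  vc=[35]
3: 0xcb (blk 25, set 1) → L1-HIT  vc=[35]
4: 0x176 (blk 46, set 6) → MISS  vc=[35]
5: 0x176 (blk 46, set 6) → L1-HIT  vc=[35]
6: 0x1ae (blk 53, set 5) → MISS  vc=[35]
7: 0x1ec (blk 61, set 5) → MISS  vc=[35, 53]
8: 0x1ef (blk 61, set 5) → L1-HIT  vc=[35, 53]
9: 0xdb (blk 27, set 3) → L1-HIT  vc=[35, 53]
10: 0xd9 (blk 27, set 3) → L1-HIT  vc=[35, 53]
11: 0xdc (blk 27, set 3) → L1-HIT  vc=[35, 53]
12: 0x1f5 (blk 62, set 6) → MISS  vc=[35, 53, 46]
13: 0x1aa (blk 53, set 5) → VC-HIT  vc=[35, 61, 46]
14: 0xef (blk 29, set 5) → MISS  vc=[35, 61, 46, 53]
15: 0x1e9 (blk 61, set 5) → VC-HIT  vc=[35, 29, 46, 53]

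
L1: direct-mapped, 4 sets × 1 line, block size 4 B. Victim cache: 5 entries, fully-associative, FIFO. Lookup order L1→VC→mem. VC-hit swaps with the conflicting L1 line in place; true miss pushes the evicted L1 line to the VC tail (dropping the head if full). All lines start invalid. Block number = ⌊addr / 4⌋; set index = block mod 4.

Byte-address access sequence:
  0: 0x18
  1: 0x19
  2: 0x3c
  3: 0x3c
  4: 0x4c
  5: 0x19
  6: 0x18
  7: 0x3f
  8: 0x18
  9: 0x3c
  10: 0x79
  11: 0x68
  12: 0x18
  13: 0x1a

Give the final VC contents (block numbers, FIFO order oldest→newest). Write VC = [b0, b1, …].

VC = [19, 26, 30]

  [0] addr=0x18 blk=6 s=2: MISS | VC []
  [1] addr=0x19 blk=6 s=2: L1-HIT | VC []
  [2] addr=0x3c blk=15 s=3: MISS | VC []
  [3] addr=0x3c blk=15 s=3: L1-HIT | VC []
  [4] addr=0x4c blk=19 s=3: MISS | VC [15]
  [5] addr=0x19 blk=6 s=2: L1-HIT | VC [15]
  [6] addr=0x18 blk=6 s=2: L1-HIT | VC [15]
  [7] addr=0x3f blk=15 s=3: VC-HIT | VC [19]
  [8] addr=0x18 blk=6 s=2: L1-HIT | VC [19]
  [9] addr=0x3c blk=15 s=3: L1-HIT | VC [19]
  [10] addr=0x79 blk=30 s=2: MISS | VC [19, 6]
  [11] addr=0x68 blk=26 s=2: MISS | VC [19, 6, 30]
  [12] addr=0x18 blk=6 s=2: VC-HIT | VC [19, 26, 30]
  [13] addr=0x1a blk=6 s=2: L1-HIT | VC [19, 26, 30]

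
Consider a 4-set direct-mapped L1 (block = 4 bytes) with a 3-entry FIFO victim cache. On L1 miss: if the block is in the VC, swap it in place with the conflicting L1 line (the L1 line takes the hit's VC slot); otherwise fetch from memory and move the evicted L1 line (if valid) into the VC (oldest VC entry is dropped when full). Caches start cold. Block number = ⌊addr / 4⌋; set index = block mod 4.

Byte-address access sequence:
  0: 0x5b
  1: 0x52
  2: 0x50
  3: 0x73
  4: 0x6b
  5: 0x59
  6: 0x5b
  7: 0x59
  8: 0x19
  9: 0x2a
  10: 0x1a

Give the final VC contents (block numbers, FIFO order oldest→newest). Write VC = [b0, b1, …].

VC = [26, 22, 10]

0: 0x5b (blk 22, set 2) → MISS  vc=[]
1: 0x52 (blk 20, set 0) → MISS  vc=[]
2: 0x50 (blk 20, set 0) → L1-HIT  vc=[]
3: 0x73 (blk 28, set 0) → MISS  vc=[20]
4: 0x6b (blk 26, set 2) → MISS  vc=[20, 22]
5: 0x59 (blk 22, set 2) → VC-HIT  vc=[20, 26]
6: 0x5b (blk 22, set 2) → L1-HIT  vc=[20, 26]
7: 0x59 (blk 22, set 2) → L1-HIT  vc=[20, 26]
8: 0x19 (blk 6, set 2) → MISS  vc=[20, 26, 22]
9: 0x2a (blk 10, set 2) → MISS  vc=[26, 22, 6]
10: 0x1a (blk 6, set 2) → VC-HIT  vc=[26, 22, 10]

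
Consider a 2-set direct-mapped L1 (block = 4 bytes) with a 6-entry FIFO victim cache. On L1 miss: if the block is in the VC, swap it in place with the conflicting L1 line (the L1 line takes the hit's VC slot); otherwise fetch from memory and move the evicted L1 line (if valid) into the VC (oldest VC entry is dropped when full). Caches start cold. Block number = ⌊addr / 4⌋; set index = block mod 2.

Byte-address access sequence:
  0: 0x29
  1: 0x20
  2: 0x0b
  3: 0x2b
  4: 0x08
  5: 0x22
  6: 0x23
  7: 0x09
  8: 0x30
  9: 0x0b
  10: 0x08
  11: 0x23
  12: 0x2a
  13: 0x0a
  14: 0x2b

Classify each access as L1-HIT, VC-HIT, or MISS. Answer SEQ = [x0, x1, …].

  [0] addr=0x29 blk=10 s=0: MISS | VC []
  [1] addr=0x20 blk=8 s=0: MISS | VC [10]
  [2] addr=0xb blk=2 s=0: MISS | VC [10, 8]
  [3] addr=0x2b blk=10 s=0: VC-HIT | VC [2, 8]
  [4] addr=0x8 blk=2 s=0: VC-HIT | VC [10, 8]
  [5] addr=0x22 blk=8 s=0: VC-HIT | VC [10, 2]
  [6] addr=0x23 blk=8 s=0: L1-HIT | VC [10, 2]
  [7] addr=0x9 blk=2 s=0: VC-HIT | VC [10, 8]
  [8] addr=0x30 blk=12 s=0: MISS | VC [10, 8, 2]
  [9] addr=0xb blk=2 s=0: VC-HIT | VC [10, 8, 12]
  [10] addr=0x8 blk=2 s=0: L1-HIT | VC [10, 8, 12]
  [11] addr=0x23 blk=8 s=0: VC-HIT | VC [10, 2, 12]
  [12] addr=0x2a blk=10 s=0: VC-HIT | VC [8, 2, 12]
  [13] addr=0xa blk=2 s=0: VC-HIT | VC [8, 10, 12]
  [14] addr=0x2b blk=10 s=0: VC-HIT | VC [8, 2, 12]

SEQ = [MISS, MISS, MISS, VC-HIT, VC-HIT, VC-HIT, L1-HIT, VC-HIT, MISS, VC-HIT, L1-HIT, VC-HIT, VC-HIT, VC-HIT, VC-HIT]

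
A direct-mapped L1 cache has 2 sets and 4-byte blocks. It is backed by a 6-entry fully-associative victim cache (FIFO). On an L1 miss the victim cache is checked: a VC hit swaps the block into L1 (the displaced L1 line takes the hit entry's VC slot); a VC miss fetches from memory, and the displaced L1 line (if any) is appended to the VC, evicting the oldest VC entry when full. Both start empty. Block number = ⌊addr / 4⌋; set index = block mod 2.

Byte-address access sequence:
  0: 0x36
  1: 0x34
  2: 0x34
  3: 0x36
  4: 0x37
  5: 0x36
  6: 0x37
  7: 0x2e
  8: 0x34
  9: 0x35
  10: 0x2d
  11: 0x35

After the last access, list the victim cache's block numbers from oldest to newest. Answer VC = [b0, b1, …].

VC = [11]

#0 0x36→b13/s1 MISS; vc=[]
#1 0x34→b13/s1 L1-HIT; vc=[]
#2 0x34→b13/s1 L1-HIT; vc=[]
#3 0x36→b13/s1 L1-HIT; vc=[]
#4 0x37→b13/s1 L1-HIT; vc=[]
#5 0x36→b13/s1 L1-HIT; vc=[]
#6 0x37→b13/s1 L1-HIT; vc=[]
#7 0x2e→b11/s1 MISS; vc=[13]
#8 0x34→b13/s1 VC-HIT; vc=[11]
#9 0x35→b13/s1 L1-HIT; vc=[11]
#10 0x2d→b11/s1 VC-HIT; vc=[13]
#11 0x35→b13/s1 VC-HIT; vc=[11]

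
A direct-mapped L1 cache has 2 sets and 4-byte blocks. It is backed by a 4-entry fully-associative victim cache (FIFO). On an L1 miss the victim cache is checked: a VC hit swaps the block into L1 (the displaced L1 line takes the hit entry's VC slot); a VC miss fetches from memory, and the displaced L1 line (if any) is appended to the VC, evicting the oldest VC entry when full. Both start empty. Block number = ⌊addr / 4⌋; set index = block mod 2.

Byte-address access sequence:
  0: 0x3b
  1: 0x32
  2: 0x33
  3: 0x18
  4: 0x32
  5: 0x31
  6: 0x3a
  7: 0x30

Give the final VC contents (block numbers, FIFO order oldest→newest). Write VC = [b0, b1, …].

VC = [14, 6]

#0 0x3b→b14/s0 MISS; vc=[]
#1 0x32→b12/s0 MISS; vc=[14]
#2 0x33→b12/s0 L1-HIT; vc=[14]
#3 0x18→b6/s0 MISS; vc=[14,12]
#4 0x32→b12/s0 VC-HIT; vc=[14,6]
#5 0x31→b12/s0 L1-HIT; vc=[14,6]
#6 0x3a→b14/s0 VC-HIT; vc=[12,6]
#7 0x30→b12/s0 VC-HIT; vc=[14,6]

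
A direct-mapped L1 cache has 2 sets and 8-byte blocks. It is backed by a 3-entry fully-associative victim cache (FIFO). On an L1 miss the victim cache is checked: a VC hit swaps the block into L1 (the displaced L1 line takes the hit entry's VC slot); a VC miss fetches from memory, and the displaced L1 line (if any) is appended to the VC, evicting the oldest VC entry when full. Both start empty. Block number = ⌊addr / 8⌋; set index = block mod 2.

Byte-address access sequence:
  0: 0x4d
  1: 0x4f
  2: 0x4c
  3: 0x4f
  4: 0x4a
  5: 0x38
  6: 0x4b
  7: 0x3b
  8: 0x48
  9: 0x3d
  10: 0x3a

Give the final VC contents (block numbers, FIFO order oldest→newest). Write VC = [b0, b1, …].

VC = [9]

0: 0x4d (blk 9, set 1) → MISS  vc=[]
1: 0x4f (blk 9, set 1) → L1-HIT  vc=[]
2: 0x4c (blk 9, set 1) → L1-HIT  vc=[]
3: 0x4f (blk 9, set 1) → L1-HIT  vc=[]
4: 0x4a (blk 9, set 1) → L1-HIT  vc=[]
5: 0x38 (blk 7, set 1) → MISS  vc=[9]
6: 0x4b (blk 9, set 1) → VC-HIT  vc=[7]
7: 0x3b (blk 7, set 1) → VC-HIT  vc=[9]
8: 0x48 (blk 9, set 1) → VC-HIT  vc=[7]
9: 0x3d (blk 7, set 1) → VC-HIT  vc=[9]
10: 0x3a (blk 7, set 1) → L1-HIT  vc=[9]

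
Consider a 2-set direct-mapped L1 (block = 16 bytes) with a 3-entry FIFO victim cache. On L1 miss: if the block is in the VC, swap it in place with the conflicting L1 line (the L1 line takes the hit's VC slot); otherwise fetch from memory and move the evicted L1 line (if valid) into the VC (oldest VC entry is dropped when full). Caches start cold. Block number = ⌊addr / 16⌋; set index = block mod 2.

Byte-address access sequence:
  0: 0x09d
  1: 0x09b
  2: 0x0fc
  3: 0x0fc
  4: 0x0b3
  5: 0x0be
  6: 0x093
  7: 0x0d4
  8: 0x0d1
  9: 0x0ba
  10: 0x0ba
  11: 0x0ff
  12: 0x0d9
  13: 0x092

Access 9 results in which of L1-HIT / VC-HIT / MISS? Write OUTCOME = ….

OUTCOME = VC-HIT

  [0] addr=0x9d blk=9 s=1: MISS | VC []
  [1] addr=0x9b blk=9 s=1: L1-HIT | VC []
  [2] addr=0xfc blk=15 s=1: MISS | VC [9]
  [3] addr=0xfc blk=15 s=1: L1-HIT | VC [9]
  [4] addr=0xb3 blk=11 s=1: MISS | VC [9, 15]
  [5] addr=0xbe blk=11 s=1: L1-HIT | VC [9, 15]
  [6] addr=0x93 blk=9 s=1: VC-HIT | VC [11, 15]
  [7] addr=0xd4 blk=13 s=1: MISS | VC [11, 15, 9]
  [8] addr=0xd1 blk=13 s=1: L1-HIT | VC [11, 15, 9]
  [9] addr=0xba blk=11 s=1: VC-HIT | VC [13, 15, 9]
  [10] addr=0xba blk=11 s=1: L1-HIT | VC [13, 15, 9]
  [11] addr=0xff blk=15 s=1: VC-HIT | VC [13, 11, 9]
  [12] addr=0xd9 blk=13 s=1: VC-HIT | VC [15, 11, 9]
  [13] addr=0x92 blk=9 s=1: VC-HIT | VC [15, 11, 13]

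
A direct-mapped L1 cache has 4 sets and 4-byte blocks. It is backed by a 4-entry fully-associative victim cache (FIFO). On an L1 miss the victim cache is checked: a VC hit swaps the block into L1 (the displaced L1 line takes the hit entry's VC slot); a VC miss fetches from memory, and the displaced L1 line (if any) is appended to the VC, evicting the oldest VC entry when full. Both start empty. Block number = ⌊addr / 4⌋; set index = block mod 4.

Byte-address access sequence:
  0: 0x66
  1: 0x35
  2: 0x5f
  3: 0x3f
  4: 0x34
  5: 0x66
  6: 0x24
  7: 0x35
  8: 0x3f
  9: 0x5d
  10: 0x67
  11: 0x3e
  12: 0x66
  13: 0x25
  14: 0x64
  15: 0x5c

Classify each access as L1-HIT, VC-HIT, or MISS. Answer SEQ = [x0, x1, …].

SEQ = [MISS, MISS, MISS, MISS, L1-HIT, VC-HIT, MISS, VC-HIT, L1-HIT, VC-HIT, VC-HIT, VC-HIT, L1-HIT, VC-HIT, VC-HIT, VC-HIT]

#0 0x66→b25/s1 MISS; vc=[]
#1 0x35→b13/s1 MISS; vc=[25]
#2 0x5f→b23/s3 MISS; vc=[25]
#3 0x3f→b15/s3 MISS; vc=[25,23]
#4 0x34→b13/s1 L1-HIT; vc=[25,23]
#5 0x66→b25/s1 VC-HIT; vc=[13,23]
#6 0x24→b9/s1 MISS; vc=[13,23,25]
#7 0x35→b13/s1 VC-HIT; vc=[9,23,25]
#8 0x3f→b15/s3 L1-HIT; vc=[9,23,25]
#9 0x5d→b23/s3 VC-HIT; vc=[9,15,25]
#10 0x67→b25/s1 VC-HIT; vc=[9,15,13]
#11 0x3e→b15/s3 VC-HIT; vc=[9,23,13]
#12 0x66→b25/s1 L1-HIT; vc=[9,23,13]
#13 0x25→b9/s1 VC-HIT; vc=[25,23,13]
#14 0x64→b25/s1 VC-HIT; vc=[9,23,13]
#15 0x5c→b23/s3 VC-HIT; vc=[9,15,13]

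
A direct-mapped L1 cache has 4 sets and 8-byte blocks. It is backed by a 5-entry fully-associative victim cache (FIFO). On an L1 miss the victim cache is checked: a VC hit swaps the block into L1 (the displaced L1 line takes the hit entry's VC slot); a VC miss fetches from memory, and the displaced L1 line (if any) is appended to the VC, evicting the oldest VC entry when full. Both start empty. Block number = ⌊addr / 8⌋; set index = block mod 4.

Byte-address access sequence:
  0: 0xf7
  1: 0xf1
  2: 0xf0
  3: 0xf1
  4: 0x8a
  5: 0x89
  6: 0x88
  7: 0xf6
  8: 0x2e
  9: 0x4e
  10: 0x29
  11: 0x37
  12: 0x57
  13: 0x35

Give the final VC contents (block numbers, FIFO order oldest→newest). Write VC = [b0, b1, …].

VC = [17, 9, 30, 10]

0: 0xf7 (blk 30, set 2) → MISS  vc=[]
1: 0xf1 (blk 30, set 2) → L1-HIT  vc=[]
2: 0xf0 (blk 30, set 2) → L1-HIT  vc=[]
3: 0xf1 (blk 30, set 2) → L1-HIT  vc=[]
4: 0x8a (blk 17, set 1) → MISS  vc=[]
5: 0x89 (blk 17, set 1) → L1-HIT  vc=[]
6: 0x88 (blk 17, set 1) → L1-HIT  vc=[]
7: 0xf6 (blk 30, set 2) → L1-HIT  vc=[]
8: 0x2e (blk 5, set 1) → MISS  vc=[17]
9: 0x4e (blk 9, set 1) → MISS  vc=[17, 5]
10: 0x29 (blk 5, set 1) → VC-HIT  vc=[17, 9]
11: 0x37 (blk 6, set 2) → MISS  vc=[17, 9, 30]
12: 0x57 (blk 10, set 2) → MISS  vc=[17, 9, 30, 6]
13: 0x35 (blk 6, set 2) → VC-HIT  vc=[17, 9, 30, 10]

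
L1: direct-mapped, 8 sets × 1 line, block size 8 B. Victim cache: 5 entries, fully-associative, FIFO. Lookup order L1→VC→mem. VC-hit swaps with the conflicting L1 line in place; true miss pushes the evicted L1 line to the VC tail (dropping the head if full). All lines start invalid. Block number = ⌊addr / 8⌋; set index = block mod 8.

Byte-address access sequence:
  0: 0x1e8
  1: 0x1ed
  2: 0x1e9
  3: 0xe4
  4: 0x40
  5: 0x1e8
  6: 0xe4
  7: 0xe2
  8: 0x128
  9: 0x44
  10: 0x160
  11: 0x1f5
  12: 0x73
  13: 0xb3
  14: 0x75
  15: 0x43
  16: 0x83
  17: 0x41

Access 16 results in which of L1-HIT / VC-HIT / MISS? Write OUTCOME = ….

OUTCOME = MISS

0: 0x1e8 (blk 61, set 5) → MISS  vc=[]
1: 0x1ed (blk 61, set 5) → L1-HIT  vc=[]
2: 0x1e9 (blk 61, set 5) → L1-HIT  vc=[]
3: 0xe4 (blk 28, set 4) → MISS  vc=[]
4: 0x40 (blk 8, set 0) → MISS  vc=[]
5: 0x1e8 (blk 61, set 5) → L1-HIT  vc=[]
6: 0xe4 (blk 28, set 4) → L1-HIT  vc=[]
7: 0xe2 (blk 28, set 4) → L1-HIT  vc=[]
8: 0x128 (blk 37, set 5) → MISS  vc=[61]
9: 0x44 (blk 8, set 0) → L1-HIT  vc=[61]
10: 0x160 (blk 44, set 4) → MISS  vc=[61, 28]
11: 0x1f5 (blk 62, set 6) → MISS  vc=[61, 28]
12: 0x73 (blk 14, set 6) → MISS  vc=[61, 28, 62]
13: 0xb3 (blk 22, set 6) → MISS  vc=[61, 28, 62, 14]
14: 0x75 (blk 14, set 6) → VC-HIT  vc=[61, 28, 62, 22]
15: 0x43 (blk 8, set 0) → L1-HIT  vc=[61, 28, 62, 22]
16: 0x83 (blk 16, set 0) → MISS  vc=[61, 28, 62, 22, 8]
17: 0x41 (blk 8, set 0) → VC-HIT  vc=[61, 28, 62, 22, 16]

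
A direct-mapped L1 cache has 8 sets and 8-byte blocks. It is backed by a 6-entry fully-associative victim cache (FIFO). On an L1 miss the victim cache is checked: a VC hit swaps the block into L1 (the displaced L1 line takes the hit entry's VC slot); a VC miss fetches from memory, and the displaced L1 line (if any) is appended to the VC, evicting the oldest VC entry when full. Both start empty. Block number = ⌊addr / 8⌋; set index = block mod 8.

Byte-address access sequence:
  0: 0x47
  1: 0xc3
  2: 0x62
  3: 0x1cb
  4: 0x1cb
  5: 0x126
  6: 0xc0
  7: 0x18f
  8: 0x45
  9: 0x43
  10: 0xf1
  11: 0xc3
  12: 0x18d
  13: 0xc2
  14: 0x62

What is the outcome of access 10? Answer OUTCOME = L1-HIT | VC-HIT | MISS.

OUTCOME = MISS

0: 0x47 (blk 8, set 0) → MISS  vc=[]
1: 0xc3 (blk 24, set 0) → MISS  vc=[8]
2: 0x62 (blk 12, set 4) → MISS  vc=[8]
3: 0x1cb (blk 57, set 1) → MISS  vc=[8]
4: 0x1cb (blk 57, set 1) → L1-HIT  vc=[8]
5: 0x126 (blk 36, set 4) → MISS  vc=[8, 12]
6: 0xc0 (blk 24, set 0) → L1-HIT  vc=[8, 12]
7: 0x18f (blk 49, set 1) → MISS  vc=[8, 12, 57]
8: 0x45 (blk 8, set 0) → VC-HIT  vc=[24, 12, 57]
9: 0x43 (blk 8, set 0) → L1-HIT  vc=[24, 12, 57]
10: 0xf1 (blk 30, set 6) → MISS  vc=[24, 12, 57]
11: 0xc3 (blk 24, set 0) → VC-HIT  vc=[8, 12, 57]
12: 0x18d (blk 49, set 1) → L1-HIT  vc=[8, 12, 57]
13: 0xc2 (blk 24, set 0) → L1-HIT  vc=[8, 12, 57]
14: 0x62 (blk 12, set 4) → VC-HIT  vc=[8, 36, 57]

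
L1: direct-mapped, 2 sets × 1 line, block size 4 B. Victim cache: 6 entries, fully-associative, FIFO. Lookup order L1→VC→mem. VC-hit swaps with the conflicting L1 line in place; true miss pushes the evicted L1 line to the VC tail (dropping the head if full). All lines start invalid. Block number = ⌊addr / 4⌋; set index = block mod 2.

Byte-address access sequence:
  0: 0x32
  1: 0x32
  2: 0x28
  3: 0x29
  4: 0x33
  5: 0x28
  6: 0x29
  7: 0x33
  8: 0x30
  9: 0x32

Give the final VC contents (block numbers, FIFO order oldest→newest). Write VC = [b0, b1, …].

VC = [10]

0: 0x32 (blk 12, set 0) → MISS  vc=[]
1: 0x32 (blk 12, set 0) → L1-HIT  vc=[]
2: 0x28 (blk 10, set 0) → MISS  vc=[12]
3: 0x29 (blk 10, set 0) → L1-HIT  vc=[12]
4: 0x33 (blk 12, set 0) → VC-HIT  vc=[10]
5: 0x28 (blk 10, set 0) → VC-HIT  vc=[12]
6: 0x29 (blk 10, set 0) → L1-HIT  vc=[12]
7: 0x33 (blk 12, set 0) → VC-HIT  vc=[10]
8: 0x30 (blk 12, set 0) → L1-HIT  vc=[10]
9: 0x32 (blk 12, set 0) → L1-HIT  vc=[10]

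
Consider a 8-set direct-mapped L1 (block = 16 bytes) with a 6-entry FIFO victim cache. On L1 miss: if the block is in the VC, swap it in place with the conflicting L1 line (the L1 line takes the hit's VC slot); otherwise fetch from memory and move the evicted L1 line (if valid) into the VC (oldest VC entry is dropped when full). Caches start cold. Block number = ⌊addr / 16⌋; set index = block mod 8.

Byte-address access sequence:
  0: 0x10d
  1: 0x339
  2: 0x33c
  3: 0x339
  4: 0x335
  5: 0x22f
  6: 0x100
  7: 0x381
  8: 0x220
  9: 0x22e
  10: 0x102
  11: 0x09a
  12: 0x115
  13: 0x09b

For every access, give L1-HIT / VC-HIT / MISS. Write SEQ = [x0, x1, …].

0: 0x10d (blk 16, set 0) → MISS  vc=[]
1: 0x339 (blk 51, set 3) → MISS  vc=[]
2: 0x33c (blk 51, set 3) → L1-HIT  vc=[]
3: 0x339 (blk 51, set 3) → L1-HIT  vc=[]
4: 0x335 (blk 51, set 3) → L1-HIT  vc=[]
5: 0x22f (blk 34, set 2) → MISS  vc=[]
6: 0x100 (blk 16, set 0) → L1-HIT  vc=[]
7: 0x381 (blk 56, set 0) → MISS  vc=[16]
8: 0x220 (blk 34, set 2) → L1-HIT  vc=[16]
9: 0x22e (blk 34, set 2) → L1-HIT  vc=[16]
10: 0x102 (blk 16, set 0) → VC-HIT  vc=[56]
11: 0x9a (blk 9, set 1) → MISS  vc=[56]
12: 0x115 (blk 17, set 1) → MISS  vc=[56, 9]
13: 0x9b (blk 9, set 1) → VC-HIT  vc=[56, 17]

SEQ = [MISS, MISS, L1-HIT, L1-HIT, L1-HIT, MISS, L1-HIT, MISS, L1-HIT, L1-HIT, VC-HIT, MISS, MISS, VC-HIT]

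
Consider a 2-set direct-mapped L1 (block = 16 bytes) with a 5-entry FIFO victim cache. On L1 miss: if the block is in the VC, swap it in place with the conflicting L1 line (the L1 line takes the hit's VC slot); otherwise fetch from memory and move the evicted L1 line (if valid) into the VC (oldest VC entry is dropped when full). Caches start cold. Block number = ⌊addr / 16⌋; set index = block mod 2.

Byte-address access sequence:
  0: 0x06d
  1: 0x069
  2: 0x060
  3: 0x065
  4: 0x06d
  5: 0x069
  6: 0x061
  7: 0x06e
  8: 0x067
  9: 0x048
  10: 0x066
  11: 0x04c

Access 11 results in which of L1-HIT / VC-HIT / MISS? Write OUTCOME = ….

0: 0x6d (blk 6, set 0) → MISS  vc=[]
1: 0x69 (blk 6, set 0) → L1-HIT  vc=[]
2: 0x60 (blk 6, set 0) → L1-HIT  vc=[]
3: 0x65 (blk 6, set 0) → L1-HIT  vc=[]
4: 0x6d (blk 6, set 0) → L1-HIT  vc=[]
5: 0x69 (blk 6, set 0) → L1-HIT  vc=[]
6: 0x61 (blk 6, set 0) → L1-HIT  vc=[]
7: 0x6e (blk 6, set 0) → L1-HIT  vc=[]
8: 0x67 (blk 6, set 0) → L1-HIT  vc=[]
9: 0x48 (blk 4, set 0) → MISS  vc=[6]
10: 0x66 (blk 6, set 0) → VC-HIT  vc=[4]
11: 0x4c (blk 4, set 0) → VC-HIT  vc=[6]

OUTCOME = VC-HIT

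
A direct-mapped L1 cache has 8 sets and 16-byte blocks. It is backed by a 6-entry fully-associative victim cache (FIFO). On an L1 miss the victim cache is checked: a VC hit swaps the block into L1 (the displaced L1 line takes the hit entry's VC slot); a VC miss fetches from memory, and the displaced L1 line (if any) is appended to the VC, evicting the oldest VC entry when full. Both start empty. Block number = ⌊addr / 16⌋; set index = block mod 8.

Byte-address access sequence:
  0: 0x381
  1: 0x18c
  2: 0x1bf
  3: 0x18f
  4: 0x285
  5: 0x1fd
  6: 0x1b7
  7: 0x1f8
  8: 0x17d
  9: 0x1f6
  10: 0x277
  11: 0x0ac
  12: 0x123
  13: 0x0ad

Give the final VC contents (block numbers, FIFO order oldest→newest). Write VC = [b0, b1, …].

VC = [56, 24, 23, 31, 18]

0: 0x381 (blk 56, set 0) → MISS  vc=[]
1: 0x18c (blk 24, set 0) → MISS  vc=[56]
2: 0x1bf (blk 27, set 3) → MISS  vc=[56]
3: 0x18f (blk 24, set 0) → L1-HIT  vc=[56]
4: 0x285 (blk 40, set 0) → MISS  vc=[56, 24]
5: 0x1fd (blk 31, set 7) → MISS  vc=[56, 24]
6: 0x1b7 (blk 27, set 3) → L1-HIT  vc=[56, 24]
7: 0x1f8 (blk 31, set 7) → L1-HIT  vc=[56, 24]
8: 0x17d (blk 23, set 7) → MISS  vc=[56, 24, 31]
9: 0x1f6 (blk 31, set 7) → VC-HIT  vc=[56, 24, 23]
10: 0x277 (blk 39, set 7) → MISS  vc=[56, 24, 23, 31]
11: 0xac (blk 10, set 2) → MISS  vc=[56, 24, 23, 31]
12: 0x123 (blk 18, set 2) → MISS  vc=[56, 24, 23, 31, 10]
13: 0xad (blk 10, set 2) → VC-HIT  vc=[56, 24, 23, 31, 18]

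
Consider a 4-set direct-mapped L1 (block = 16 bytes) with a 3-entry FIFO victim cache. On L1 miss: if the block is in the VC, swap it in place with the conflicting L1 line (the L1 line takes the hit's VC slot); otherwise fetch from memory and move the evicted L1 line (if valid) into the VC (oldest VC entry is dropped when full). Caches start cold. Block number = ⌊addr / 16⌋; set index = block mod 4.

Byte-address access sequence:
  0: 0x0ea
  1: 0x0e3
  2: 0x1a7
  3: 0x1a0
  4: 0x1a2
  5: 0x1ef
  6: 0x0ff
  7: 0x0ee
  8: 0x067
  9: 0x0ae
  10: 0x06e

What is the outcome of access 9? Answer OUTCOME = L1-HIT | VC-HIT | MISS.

#0 0xea→b14/s2 MISS; vc=[]
#1 0xe3→b14/s2 L1-HIT; vc=[]
#2 0x1a7→b26/s2 MISS; vc=[14]
#3 0x1a0→b26/s2 L1-HIT; vc=[14]
#4 0x1a2→b26/s2 L1-HIT; vc=[14]
#5 0x1ef→b30/s2 MISS; vc=[14,26]
#6 0xff→b15/s3 MISS; vc=[14,26]
#7 0xee→b14/s2 VC-HIT; vc=[30,26]
#8 0x67→b6/s2 MISS; vc=[30,26,14]
#9 0xae→b10/s2 MISS; vc=[26,14,6]
#10 0x6e→b6/s2 VC-HIT; vc=[26,14,10]

OUTCOME = MISS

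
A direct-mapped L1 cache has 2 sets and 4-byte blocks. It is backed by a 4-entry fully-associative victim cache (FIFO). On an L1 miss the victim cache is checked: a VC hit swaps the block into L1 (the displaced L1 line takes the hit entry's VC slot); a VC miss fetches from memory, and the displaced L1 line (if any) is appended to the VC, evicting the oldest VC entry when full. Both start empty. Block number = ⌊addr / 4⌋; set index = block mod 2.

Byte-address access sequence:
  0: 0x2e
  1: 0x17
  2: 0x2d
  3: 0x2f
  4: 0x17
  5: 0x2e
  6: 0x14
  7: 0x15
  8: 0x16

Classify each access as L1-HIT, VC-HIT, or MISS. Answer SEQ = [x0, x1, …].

SEQ = [MISS, MISS, VC-HIT, L1-HIT, VC-HIT, VC-HIT, VC-HIT, L1-HIT, L1-HIT]

  [0] addr=0x2e blk=11 s=1: MISS | VC []
  [1] addr=0x17 blk=5 s=1: MISS | VC [11]
  [2] addr=0x2d blk=11 s=1: VC-HIT | VC [5]
  [3] addr=0x2f blk=11 s=1: L1-HIT | VC [5]
  [4] addr=0x17 blk=5 s=1: VC-HIT | VC [11]
  [5] addr=0x2e blk=11 s=1: VC-HIT | VC [5]
  [6] addr=0x14 blk=5 s=1: VC-HIT | VC [11]
  [7] addr=0x15 blk=5 s=1: L1-HIT | VC [11]
  [8] addr=0x16 blk=5 s=1: L1-HIT | VC [11]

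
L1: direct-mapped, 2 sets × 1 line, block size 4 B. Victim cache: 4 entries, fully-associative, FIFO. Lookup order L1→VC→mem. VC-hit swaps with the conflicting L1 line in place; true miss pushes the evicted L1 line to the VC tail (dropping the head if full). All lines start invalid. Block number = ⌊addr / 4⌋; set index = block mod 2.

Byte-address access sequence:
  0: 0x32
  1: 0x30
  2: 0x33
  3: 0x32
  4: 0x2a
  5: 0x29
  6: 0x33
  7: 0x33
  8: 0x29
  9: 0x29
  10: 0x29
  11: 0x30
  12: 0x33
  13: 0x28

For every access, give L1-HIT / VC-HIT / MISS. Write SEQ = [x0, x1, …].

SEQ = [MISS, L1-HIT, L1-HIT, L1-HIT, MISS, L1-HIT, VC-HIT, L1-HIT, VC-HIT, L1-HIT, L1-HIT, VC-HIT, L1-HIT, VC-HIT]

  [0] addr=0x32 blk=12 s=0: MISS | VC []
  [1] addr=0x30 blk=12 s=0: L1-HIT | VC []
  [2] addr=0x33 blk=12 s=0: L1-HIT | VC []
  [3] addr=0x32 blk=12 s=0: L1-HIT | VC []
  [4] addr=0x2a blk=10 s=0: MISS | VC [12]
  [5] addr=0x29 blk=10 s=0: L1-HIT | VC [12]
  [6] addr=0x33 blk=12 s=0: VC-HIT | VC [10]
  [7] addr=0x33 blk=12 s=0: L1-HIT | VC [10]
  [8] addr=0x29 blk=10 s=0: VC-HIT | VC [12]
  [9] addr=0x29 blk=10 s=0: L1-HIT | VC [12]
  [10] addr=0x29 blk=10 s=0: L1-HIT | VC [12]
  [11] addr=0x30 blk=12 s=0: VC-HIT | VC [10]
  [12] addr=0x33 blk=12 s=0: L1-HIT | VC [10]
  [13] addr=0x28 blk=10 s=0: VC-HIT | VC [12]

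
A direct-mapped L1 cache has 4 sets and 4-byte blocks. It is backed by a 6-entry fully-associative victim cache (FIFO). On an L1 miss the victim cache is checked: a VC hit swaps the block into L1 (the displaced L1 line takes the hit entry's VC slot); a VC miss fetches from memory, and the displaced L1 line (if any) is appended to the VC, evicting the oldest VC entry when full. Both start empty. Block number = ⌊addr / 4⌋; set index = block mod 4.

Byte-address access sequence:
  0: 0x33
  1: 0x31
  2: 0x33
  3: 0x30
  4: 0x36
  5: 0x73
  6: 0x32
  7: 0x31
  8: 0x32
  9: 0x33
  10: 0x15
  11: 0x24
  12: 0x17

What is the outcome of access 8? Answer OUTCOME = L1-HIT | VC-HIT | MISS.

OUTCOME = L1-HIT

#0 0x33→b12/s0 MISS; vc=[]
#1 0x31→b12/s0 L1-HIT; vc=[]
#2 0x33→b12/s0 L1-HIT; vc=[]
#3 0x30→b12/s0 L1-HIT; vc=[]
#4 0x36→b13/s1 MISS; vc=[]
#5 0x73→b28/s0 MISS; vc=[12]
#6 0x32→b12/s0 VC-HIT; vc=[28]
#7 0x31→b12/s0 L1-HIT; vc=[28]
#8 0x32→b12/s0 L1-HIT; vc=[28]
#9 0x33→b12/s0 L1-HIT; vc=[28]
#10 0x15→b5/s1 MISS; vc=[28,13]
#11 0x24→b9/s1 MISS; vc=[28,13,5]
#12 0x17→b5/s1 VC-HIT; vc=[28,13,9]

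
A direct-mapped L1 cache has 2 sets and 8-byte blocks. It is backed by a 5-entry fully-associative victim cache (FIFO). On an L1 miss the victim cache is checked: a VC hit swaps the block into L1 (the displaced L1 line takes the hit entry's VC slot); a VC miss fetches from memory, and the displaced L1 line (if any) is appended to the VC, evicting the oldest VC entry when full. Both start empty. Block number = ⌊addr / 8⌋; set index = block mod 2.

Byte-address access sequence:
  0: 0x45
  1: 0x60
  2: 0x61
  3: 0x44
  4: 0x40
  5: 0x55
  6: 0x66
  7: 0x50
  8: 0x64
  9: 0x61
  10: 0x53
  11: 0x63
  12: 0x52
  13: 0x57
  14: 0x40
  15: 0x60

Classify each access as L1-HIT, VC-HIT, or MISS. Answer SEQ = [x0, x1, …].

0: 0x45 (blk 8, set 0) → MISS  vc=[]
1: 0x60 (blk 12, set 0) → MISS  vc=[8]
2: 0x61 (blk 12, set 0) → L1-HIT  vc=[8]
3: 0x44 (blk 8, set 0) → VC-HIT  vc=[12]
4: 0x40 (blk 8, set 0) → L1-HIT  vc=[12]
5: 0x55 (blk 10, set 0) → MISS  vc=[12, 8]
6: 0x66 (blk 12, set 0) → VC-HIT  vc=[10, 8]
7: 0x50 (blk 10, set 0) → VC-HIT  vc=[12, 8]
8: 0x64 (blk 12, set 0) → VC-HIT  vc=[10, 8]
9: 0x61 (blk 12, set 0) → L1-HIT  vc=[10, 8]
10: 0x53 (blk 10, set 0) → VC-HIT  vc=[12, 8]
11: 0x63 (blk 12, set 0) → VC-HIT  vc=[10, 8]
12: 0x52 (blk 10, set 0) → VC-HIT  vc=[12, 8]
13: 0x57 (blk 10, set 0) → L1-HIT  vc=[12, 8]
14: 0x40 (blk 8, set 0) → VC-HIT  vc=[12, 10]
15: 0x60 (blk 12, set 0) → VC-HIT  vc=[8, 10]

SEQ = [MISS, MISS, L1-HIT, VC-HIT, L1-HIT, MISS, VC-HIT, VC-HIT, VC-HIT, L1-HIT, VC-HIT, VC-HIT, VC-HIT, L1-HIT, VC-HIT, VC-HIT]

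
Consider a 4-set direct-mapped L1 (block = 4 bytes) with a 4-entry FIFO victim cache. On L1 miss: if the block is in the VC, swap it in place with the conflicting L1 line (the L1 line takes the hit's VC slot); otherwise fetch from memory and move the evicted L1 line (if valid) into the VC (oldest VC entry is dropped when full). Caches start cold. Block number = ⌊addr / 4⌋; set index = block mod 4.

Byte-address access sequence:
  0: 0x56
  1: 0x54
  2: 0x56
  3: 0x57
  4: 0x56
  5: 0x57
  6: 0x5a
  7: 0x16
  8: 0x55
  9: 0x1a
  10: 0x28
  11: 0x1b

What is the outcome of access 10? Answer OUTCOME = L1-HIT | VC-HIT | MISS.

0: 0x56 (blk 21, set 1) → MISS  vc=[]
1: 0x54 (blk 21, set 1) → L1-HIT  vc=[]
2: 0x56 (blk 21, set 1) → L1-HIT  vc=[]
3: 0x57 (blk 21, set 1) → L1-HIT  vc=[]
4: 0x56 (blk 21, set 1) → L1-HIT  vc=[]
5: 0x57 (blk 21, set 1) → L1-HIT  vc=[]
6: 0x5a (blk 22, set 2) → MISS  vc=[]
7: 0x16 (blk 5, set 1) → MISS  vc=[21]
8: 0x55 (blk 21, set 1) → VC-HIT  vc=[5]
9: 0x1a (blk 6, set 2) → MISS  vc=[5, 22]
10: 0x28 (blk 10, set 2) → MISS  vc=[5, 22, 6]
11: 0x1b (blk 6, set 2) → VC-HIT  vc=[5, 22, 10]

OUTCOME = MISS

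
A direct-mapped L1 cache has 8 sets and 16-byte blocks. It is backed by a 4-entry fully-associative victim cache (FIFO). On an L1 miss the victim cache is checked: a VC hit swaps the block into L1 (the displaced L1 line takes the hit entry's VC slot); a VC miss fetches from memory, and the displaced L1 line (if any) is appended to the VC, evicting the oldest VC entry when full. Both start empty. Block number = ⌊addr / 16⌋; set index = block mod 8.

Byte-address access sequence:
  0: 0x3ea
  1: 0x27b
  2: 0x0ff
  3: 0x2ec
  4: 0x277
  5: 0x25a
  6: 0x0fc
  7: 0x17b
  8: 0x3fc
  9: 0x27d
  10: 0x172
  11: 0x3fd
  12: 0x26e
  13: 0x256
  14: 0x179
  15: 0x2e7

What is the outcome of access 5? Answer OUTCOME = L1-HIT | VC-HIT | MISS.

OUTCOME = MISS

#0 0x3ea→b62/s6 MISS; vc=[]
#1 0x27b→b39/s7 MISS; vc=[]
#2 0xff→b15/s7 MISS; vc=[39]
#3 0x2ec→b46/s6 MISS; vc=[39,62]
#4 0x277→b39/s7 VC-HIT; vc=[15,62]
#5 0x25a→b37/s5 MISS; vc=[15,62]
#6 0xfc→b15/s7 VC-HIT; vc=[39,62]
#7 0x17b→b23/s7 MISS; vc=[39,62,15]
#8 0x3fc→b63/s7 MISS; vc=[39,62,15,23]
#9 0x27d→b39/s7 VC-HIT; vc=[63,62,15,23]
#10 0x172→b23/s7 VC-HIT; vc=[63,62,15,39]
#11 0x3fd→b63/s7 VC-HIT; vc=[23,62,15,39]
#12 0x26e→b38/s6 MISS; vc=[62,15,39,46]
#13 0x256→b37/s5 L1-HIT; vc=[62,15,39,46]
#14 0x179→b23/s7 MISS; vc=[15,39,46,63]
#15 0x2e7→b46/s6 VC-HIT; vc=[15,39,38,63]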